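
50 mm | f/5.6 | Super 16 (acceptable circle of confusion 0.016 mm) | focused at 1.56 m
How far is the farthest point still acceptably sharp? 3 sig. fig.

Hyperfocal distance H = f²/(N·c) + f = 50²/(5.6 × 0.016) + 50 = 2500/0.0896 + 50 ≈ 27951.8 mm ≈ 27.95 m.
Far limit Df = s·(H − f)/(H − s) = 1560 × (27951.8 − 50) / (27951.8 − 1560) = 1560 × 27901.8 / 26391.8 ≈ 1649.3 mm ≈ 1.65 m.

1.65 m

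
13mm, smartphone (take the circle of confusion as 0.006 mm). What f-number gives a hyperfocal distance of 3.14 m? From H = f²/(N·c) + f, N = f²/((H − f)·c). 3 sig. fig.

f/9.01

Rearrange H = f²/(N·c) + f for N: N = f² / ((H − f)·c).
N = 13² / ((3140 − 13) × 0.006) = 169 / 18.76 ≈ 9.01.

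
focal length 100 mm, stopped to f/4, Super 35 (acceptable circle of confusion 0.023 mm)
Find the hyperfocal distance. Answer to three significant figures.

Hyperfocal distance H = f²/(N·c) + f = 100²/(4 × 0.023) + 100 = 10000/0.092 + 100 ≈ 108795.7 mm ≈ 109 m.

109 m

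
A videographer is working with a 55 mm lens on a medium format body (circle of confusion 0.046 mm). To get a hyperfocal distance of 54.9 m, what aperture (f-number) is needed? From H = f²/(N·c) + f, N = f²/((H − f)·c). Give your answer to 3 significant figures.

f/1.20

Rearrange H = f²/(N·c) + f for N: N = f² / ((H − f)·c).
N = 55² / ((54900 − 55) × 0.046) = 3025 / 2523 ≈ 1.20.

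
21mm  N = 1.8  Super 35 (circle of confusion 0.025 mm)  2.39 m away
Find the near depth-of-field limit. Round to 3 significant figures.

1.92 m

Hyperfocal distance H = f²/(N·c) + f = 21²/(1.8 × 0.025) + 21 = 441/0.045 + 21 ≈ 9821.0 mm ≈ 9.821 m.
Near limit Dn = s·(H − f)/(H + s − 2f) = 2390 × (9821.0 − 21) / (9821.0 + 2390 − 2 × 21) = 2390 × 9800.0 / 12169.0 ≈ 1924.7 mm ≈ 1.92 m.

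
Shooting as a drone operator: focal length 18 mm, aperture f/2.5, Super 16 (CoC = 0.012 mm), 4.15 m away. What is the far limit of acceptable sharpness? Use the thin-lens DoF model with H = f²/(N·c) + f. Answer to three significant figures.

Hyperfocal distance H = f²/(N·c) + f = 18²/(2.5 × 0.012) + 18 = 324/0.03 + 18 ≈ 10818.0 mm ≈ 10.82 m.
Far limit Df = s·(H − f)/(H − s) = 4150 × (10818.0 − 18) / (10818.0 − 4150) = 4150 × 10800.0 / 6668.0 ≈ 6721.7 mm ≈ 6.72 m.

6.72 m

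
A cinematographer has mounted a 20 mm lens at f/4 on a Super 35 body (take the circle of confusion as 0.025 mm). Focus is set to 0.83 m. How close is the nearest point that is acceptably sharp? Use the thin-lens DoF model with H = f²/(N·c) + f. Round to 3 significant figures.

0.690 m

Hyperfocal distance H = f²/(N·c) + f = 20²/(4 × 0.025) + 20 = 400/0.1 + 20 ≈ 4020.0 mm ≈ 4.020 m.
Near limit Dn = s·(H − f)/(H + s − 2f) = 830 × (4020.0 − 20) / (4020.0 + 830 − 2 × 20) = 830 × 4000.0 / 4810.0 ≈ 690.23 mm ≈ 0.690 m.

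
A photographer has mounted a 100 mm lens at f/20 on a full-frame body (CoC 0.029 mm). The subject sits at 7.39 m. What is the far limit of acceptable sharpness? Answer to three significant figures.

12.8 m

Hyperfocal distance H = f²/(N·c) + f = 100²/(20 × 0.029) + 100 = 10000/0.58 + 100 ≈ 17341.4 mm ≈ 17.34 m.
Far limit Df = s·(H − f)/(H − s) = 7390 × (17341.4 − 100) / (17341.4 − 7390) = 7390 × 17241.4 / 9951.4 ≈ 12804 mm ≈ 12.8 m.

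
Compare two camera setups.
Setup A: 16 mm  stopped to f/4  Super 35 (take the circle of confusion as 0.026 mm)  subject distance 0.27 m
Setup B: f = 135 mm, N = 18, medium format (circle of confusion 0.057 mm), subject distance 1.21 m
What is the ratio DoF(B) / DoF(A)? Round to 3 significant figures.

Setup A: H = 16²/(4×0.026) + 16 ≈ 2477.5 mm; DoF = Df − Dn = 301.066 − 244.745 ≈ 56.321 mm.
Setup B: H = 135²/(18×0.057) + 135 ≈ 17898.2 mm; DoF = Df − Dn = 1287.94 − 1140.95 ≈ 146.99 mm.
Ratio = 146.99 / 56.321 ≈ 2.61.

2.61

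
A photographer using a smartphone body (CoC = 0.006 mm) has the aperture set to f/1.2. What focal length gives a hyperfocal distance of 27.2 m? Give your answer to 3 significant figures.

14.0 mm

From H = f²/(N·c) + f, with f ≪ H: f ≈ √(H·N·c) = √(27200 × 1.2 × 0.006) = √195.84 ≈ 13.99 mm.
The +f correction barely moves this — solving exactly, f² + N·c·f − N·c·H = 0 ⇒ f = (−N·c + √((N·c)² + 4·N·c·H))/2 = (−0.0072 + √783.36)/2 ≈ 13.991 mm, so f ≈ 14.0 mm.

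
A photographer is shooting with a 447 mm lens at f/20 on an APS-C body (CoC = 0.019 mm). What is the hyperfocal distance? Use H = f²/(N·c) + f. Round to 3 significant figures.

Hyperfocal distance H = f²/(N·c) + f = 447²/(20 × 0.019) + 447 = 199809/0.38 + 447 ≈ 526260.2 mm ≈ 526 m.

526 m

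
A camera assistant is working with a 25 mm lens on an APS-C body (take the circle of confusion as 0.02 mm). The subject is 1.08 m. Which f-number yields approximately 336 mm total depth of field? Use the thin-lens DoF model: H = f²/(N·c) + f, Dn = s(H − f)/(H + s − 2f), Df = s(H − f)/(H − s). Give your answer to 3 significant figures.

f/4.50

Write h = H − f = f²/(N·c). The thin-lens limits are Dn = s·h/(h + (s−f)) and Df = s·h/(h − (s−f)), so DoF = Df − Dn = 2·s·(s−f)·h / (h² − (s−f)²).
That is a quadratic in h: DoF·h² − 2·s·(s−f)·h − DoF·(s−f)² = 0 ⇒ h = (s−f)·(s + √(s² + DoF²)) / DoF = 1055 × (1080 + √(1080² + 336²)) / 336 = 1055 × (1080 + 1131.06) / 336 ≈ 6942.5 mm.
Then N = f²/(c·h) = 25² / (0.02 × 6942.5) = 625 / 138.85 ≈ 4.50.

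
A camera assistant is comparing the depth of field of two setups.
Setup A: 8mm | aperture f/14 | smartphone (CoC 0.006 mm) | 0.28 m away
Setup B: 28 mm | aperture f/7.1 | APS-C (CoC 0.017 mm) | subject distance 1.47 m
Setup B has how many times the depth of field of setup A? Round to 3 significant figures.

Setup A: H = 8²/(14×0.006) + 8 ≈ 769.9 mm; DoF = Df − Dn = 435.46 − 206.34 ≈ 229.12 mm.
Setup B: H = 28²/(7.1×0.017) + 28 ≈ 6523.4 mm; DoF = Df − Dn = 1889.46 − 1202.94 ≈ 686.52 mm.
Ratio = 686.52 / 229.12 ≈ 3.00.

3.00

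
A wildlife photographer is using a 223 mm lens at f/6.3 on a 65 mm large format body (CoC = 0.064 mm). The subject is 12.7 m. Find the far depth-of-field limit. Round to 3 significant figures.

14.1 m

Hyperfocal distance H = f²/(N·c) + f = 223²/(6.3 × 0.064) + 223 = 49729/0.4032 + 223 ≈ 123558.8 mm ≈ 123.6 m.
Far limit Df = s·(H − f)/(H − s) = 12700 × (123558.8 − 223) / (123558.8 − 12700) = 12700 × 123335.8 / 110858.8 ≈ 14129 mm ≈ 14.1 m.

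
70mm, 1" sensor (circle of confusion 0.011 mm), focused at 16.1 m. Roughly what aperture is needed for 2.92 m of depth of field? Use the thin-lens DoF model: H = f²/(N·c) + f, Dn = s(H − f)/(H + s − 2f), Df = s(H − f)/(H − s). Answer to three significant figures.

Write h = H − f = f²/(N·c). The thin-lens limits are Dn = s·h/(h + (s−f)) and Df = s·h/(h − (s−f)), so DoF = Df − Dn = 2·s·(s−f)·h / (h² − (s−f)²).
That is a quadratic in h: DoF·h² − 2·s·(s−f)·h − DoF·(s−f)² = 0 ⇒ h = (s−f)·(s + √(s² + DoF²)) / DoF = 16030 × (16100 + √(16100² + 2920²)) / 2920 = 16030 × (16100 + 16362.7) / 2920 ≈ 178211 mm.
Then N = f²/(c·h) = 70² / (0.011 × 178211) = 4900 / 1960.3 ≈ 2.50.

f/2.50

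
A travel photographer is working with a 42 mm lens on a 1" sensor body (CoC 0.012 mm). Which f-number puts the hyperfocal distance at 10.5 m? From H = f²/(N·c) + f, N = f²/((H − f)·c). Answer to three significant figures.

Rearrange H = f²/(N·c) + f for N: N = f² / ((H − f)·c).
N = 42² / ((10500 − 42) × 0.012) = 1764 / 125.5 ≈ 14.1.

f/14.1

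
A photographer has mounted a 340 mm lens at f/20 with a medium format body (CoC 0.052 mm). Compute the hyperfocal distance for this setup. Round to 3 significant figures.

111 m

Hyperfocal distance H = f²/(N·c) + f = 340²/(20 × 0.052) + 340 = 115600/1.04 + 340 ≈ 111493.8 mm ≈ 111 m.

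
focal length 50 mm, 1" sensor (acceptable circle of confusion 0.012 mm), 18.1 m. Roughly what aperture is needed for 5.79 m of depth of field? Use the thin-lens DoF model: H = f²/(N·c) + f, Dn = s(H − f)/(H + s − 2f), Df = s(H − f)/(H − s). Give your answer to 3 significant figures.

f/1.80

Write h = H − f = f²/(N·c). The thin-lens limits are Dn = s·h/(h + (s−f)) and Df = s·h/(h − (s−f)), so DoF = Df − Dn = 2·s·(s−f)·h / (h² − (s−f)²).
That is a quadratic in h: DoF·h² − 2·s·(s−f)·h − DoF·(s−f)² = 0 ⇒ h = (s−f)·(s + √(s² + DoF²)) / DoF = 18050 × (18100 + √(18100² + 5790²)) / 5790 = 18050 × (18100 + 19003.5) / 5790 ≈ 115668 mm.
Then N = f²/(c·h) = 50² / (0.012 × 115668) = 2500 / 1388.0 ≈ 1.80.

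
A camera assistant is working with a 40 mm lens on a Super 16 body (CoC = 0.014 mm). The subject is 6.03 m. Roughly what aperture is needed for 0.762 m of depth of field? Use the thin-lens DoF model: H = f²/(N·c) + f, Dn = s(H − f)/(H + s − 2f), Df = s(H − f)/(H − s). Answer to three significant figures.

f/1.20

Write h = H − f = f²/(N·c). The thin-lens limits are Dn = s·h/(h + (s−f)) and Df = s·h/(h − (s−f)), so DoF = Df − Dn = 2·s·(s−f)·h / (h² − (s−f)²).
That is a quadratic in h: DoF·h² − 2·s·(s−f)·h − DoF·(s−f)² = 0 ⇒ h = (s−f)·(s + √(s² + DoF²)) / DoF = 5990 × (6030 + √(6030² + 762²)) / 762 = 5990 × (6030 + 6077.96) / 762 ≈ 95179 mm.
Then N = f²/(c·h) = 40² / (0.014 × 95179) = 1600 / 1332.5 ≈ 1.20.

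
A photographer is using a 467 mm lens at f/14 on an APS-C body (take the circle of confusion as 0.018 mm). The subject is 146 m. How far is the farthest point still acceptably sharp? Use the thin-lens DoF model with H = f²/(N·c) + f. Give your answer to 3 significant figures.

176 m

Hyperfocal distance H = f²/(N·c) + f = 467²/(14 × 0.018) + 467 = 218089/0.252 + 467 ≈ 865899.5 mm ≈ 865.9 m.
Far limit Df = s·(H − f)/(H − s) = 146000 × (865899.5 − 467) / (865899.5 − 146000) = 146000 × 865432.5 / 719899.5 ≈ 175515 mm ≈ 176 m.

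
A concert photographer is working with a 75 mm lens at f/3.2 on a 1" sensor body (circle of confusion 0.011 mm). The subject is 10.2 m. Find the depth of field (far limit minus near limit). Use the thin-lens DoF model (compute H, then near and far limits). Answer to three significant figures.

1.30 m

Hyperfocal distance H = f²/(N·c) + f = 75²/(3.2 × 0.011) + 75 = 5625/0.0352 + 75 ≈ 159876.1 mm ≈ 159.9 m.
Near limit Dn = s·(H − f)/(H + s − 2f) = 10200 × (159876.1 − 75) / (159876.1 + 10200 − 2 × 75) = 10200 × 159801.1 / 169926.1 ≈ 9592.2 mm.
Far limit Df = s·(H − f)/(H − s) = 10200 × (159876.1 − 75) / (159876.1 − 10200) = 10200 × 159801.1 / 149676.1 ≈ 10890.0 mm.
Depth of field = Df − Dn = 10890.0 − 9592.2 ≈ 1297.8 mm ≈ 1.30 m.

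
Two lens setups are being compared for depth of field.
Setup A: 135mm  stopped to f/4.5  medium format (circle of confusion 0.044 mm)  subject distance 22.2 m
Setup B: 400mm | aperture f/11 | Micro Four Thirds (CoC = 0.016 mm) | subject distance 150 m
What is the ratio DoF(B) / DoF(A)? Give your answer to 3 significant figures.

Setup A: H = 135²/(4.5×0.044) + 135 ≈ 92180.5 mm; DoF = Df − Dn = 29200 − 17907 ≈ 11293 mm.
Setup B: H = 400²/(11×0.016) + 400 ≈ 909490.9 mm; DoF = Df − Dn = 179546 − 128804 ≈ 50742 mm.
Ratio = 50742 / 11293 ≈ 4.49.

4.49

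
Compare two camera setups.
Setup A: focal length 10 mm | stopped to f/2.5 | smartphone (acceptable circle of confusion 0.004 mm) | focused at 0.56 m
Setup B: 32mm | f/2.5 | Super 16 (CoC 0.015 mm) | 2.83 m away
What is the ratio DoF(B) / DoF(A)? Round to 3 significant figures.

Setup A: H = 10²/(2.5×0.004) + 10 ≈ 10010.0 mm; DoF = Df − Dn = 592.593 − 530.806 ≈ 61.787 mm.
Setup B: H = 32²/(2.5×0.015) + 32 ≈ 27338.7 mm; DoF = Df − Dn = 3153.08 − 2566.97 ≈ 586.11 mm.
Ratio = 586.11 / 61.787 ≈ 9.49.

9.49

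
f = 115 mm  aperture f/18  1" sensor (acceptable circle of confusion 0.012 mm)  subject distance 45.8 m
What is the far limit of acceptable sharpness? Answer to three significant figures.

Hyperfocal distance H = f²/(N·c) + f = 115²/(18 × 0.012) + 115 = 13225/0.216 + 115 ≈ 61341.9 mm ≈ 61.34 m.
Far limit Df = s·(H − f)/(H − s) = 45800 × (61341.9 − 115) / (61341.9 − 45800) = 45800 × 61226.9 / 15541.9 ≈ 180428 mm ≈ 180 m.

180 m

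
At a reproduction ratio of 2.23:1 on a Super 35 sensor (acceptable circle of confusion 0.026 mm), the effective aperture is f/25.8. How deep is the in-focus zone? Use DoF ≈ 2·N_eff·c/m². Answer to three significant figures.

At magnification m, DoF ≈ 2·N_eff·c/m² = 2 × 25.8 × 0.026 / 2.23² = 1.342 / 4.973 ≈ 0.27 mm.

0.270 mm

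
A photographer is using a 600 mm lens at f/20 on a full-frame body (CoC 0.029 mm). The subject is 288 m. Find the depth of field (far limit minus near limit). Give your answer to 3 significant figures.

Hyperfocal distance H = f²/(N·c) + f = 600²/(20 × 0.029) + 600 = 360000/0.58 + 600 ≈ 621289.7 mm ≈ 621.3 m.
Near limit Dn = s·(H − f)/(H + s − 2f) = 288000 × (621289.7 − 600) / (621289.7 + 288000 − 2 × 600) = 288000 × 620689.7 / 908089.7 ≈ 196851 mm.
Far limit Df = s·(H − f)/(H − s) = 288000 × (621289.7 − 600) / (621289.7 − 288000) = 288000 × 620689.7 / 333289.7 ≈ 536346 mm.
Depth of field = Df − Dn = 536346 − 196851 ≈ 339495 mm ≈ 339 m.

339 m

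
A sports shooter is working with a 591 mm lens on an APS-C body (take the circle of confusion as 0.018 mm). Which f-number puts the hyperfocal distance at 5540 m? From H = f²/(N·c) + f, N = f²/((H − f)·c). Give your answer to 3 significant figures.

f/3.50

Rearrange H = f²/(N·c) + f for N: N = f² / ((H − f)·c).
N = 591² / ((5540000 − 591) × 0.018) = 349281 / 99709 ≈ 3.50.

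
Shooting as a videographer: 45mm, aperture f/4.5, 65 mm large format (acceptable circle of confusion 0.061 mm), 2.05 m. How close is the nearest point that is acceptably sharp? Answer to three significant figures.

1.61 m

Hyperfocal distance H = f²/(N·c) + f = 45²/(4.5 × 0.061) + 45 = 2025/0.2745 + 45 ≈ 7422.0 mm ≈ 7.422 m.
Near limit Dn = s·(H − f)/(H + s − 2f) = 2050 × (7422.0 − 45) / (7422.0 + 2050 − 2 × 45) = 2050 × 7377.0 / 9382.0 ≈ 1611.9 mm ≈ 1.61 m.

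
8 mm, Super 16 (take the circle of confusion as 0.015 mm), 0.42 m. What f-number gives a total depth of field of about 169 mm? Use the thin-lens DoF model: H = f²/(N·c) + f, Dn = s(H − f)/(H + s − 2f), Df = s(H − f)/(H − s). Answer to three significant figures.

Write h = H − f = f²/(N·c). The thin-lens limits are Dn = s·h/(h + (s−f)) and Df = s·h/(h − (s−f)), so DoF = Df − Dn = 2·s·(s−f)·h / (h² − (s−f)²).
That is a quadratic in h: DoF·h² − 2·s·(s−f)·h − DoF·(s−f)² = 0 ⇒ h = (s−f)·(s + √(s² + DoF²)) / DoF = 412 × (420 + √(420² + 169²)) / 169 = 412 × (420 + 452.726) / 169 ≈ 2127.6 mm.
Then N = f²/(c·h) = 8² / (0.015 × 2127.6) = 64 / 31.914 ≈ 2.01.

f/2.01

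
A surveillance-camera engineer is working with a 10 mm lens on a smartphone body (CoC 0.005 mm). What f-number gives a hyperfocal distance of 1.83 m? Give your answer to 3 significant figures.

Rearrange H = f²/(N·c) + f for N: N = f² / ((H − f)·c).
N = 10² / ((1830 − 10) × 0.005) = 100 / 9.100 ≈ 11.

f/11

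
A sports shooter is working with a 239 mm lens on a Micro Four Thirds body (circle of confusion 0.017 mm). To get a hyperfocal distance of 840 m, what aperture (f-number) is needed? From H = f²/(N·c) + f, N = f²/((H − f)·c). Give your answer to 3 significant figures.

Rearrange H = f²/(N·c) + f for N: N = f² / ((H − f)·c).
N = 239² / ((840000 − 239) × 0.017) = 57121 / 14276 ≈ 4.

f/4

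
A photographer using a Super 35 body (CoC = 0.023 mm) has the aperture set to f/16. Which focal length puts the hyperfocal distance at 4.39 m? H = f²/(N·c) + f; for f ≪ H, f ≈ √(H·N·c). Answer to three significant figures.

From H = f²/(N·c) + f, with f ≪ H: f ≈ √(H·N·c) = √(4390 × 16 × 0.023) = √1615.5 ≈ 40.19 mm.
Exact: f² + N·c·f − N·c·H = 0 ⇒ f = (−N·c + √((N·c)² + 4·N·c·H))/2 = (−0.368 + √6462.2)/2 ≈ 40.010 mm ≈ 40.0 mm.

40.0 mm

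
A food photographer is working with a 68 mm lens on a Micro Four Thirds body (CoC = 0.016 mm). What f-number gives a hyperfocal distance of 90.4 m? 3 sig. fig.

f/3.20

Rearrange H = f²/(N·c) + f for N: N = f² / ((H − f)·c).
N = 68² / ((90400 − 68) × 0.016) = 4624 / 1445 ≈ 3.20.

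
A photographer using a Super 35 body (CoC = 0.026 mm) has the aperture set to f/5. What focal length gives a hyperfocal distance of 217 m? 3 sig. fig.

From H = f²/(N·c) + f, with f ≪ H: f ≈ √(H·N·c) = √(217000 × 5 × 0.026) = √28210 ≈ 168.0 mm.
The +f correction barely moves this — solving exactly, f² + N·c·f − N·c·H = 0 ⇒ f = (−N·c + √((N·c)² + 4·N·c·H))/2 = (−0.13 + √112840)/2 ≈ 167.89 mm, so f ≈ 168 mm.

168 mm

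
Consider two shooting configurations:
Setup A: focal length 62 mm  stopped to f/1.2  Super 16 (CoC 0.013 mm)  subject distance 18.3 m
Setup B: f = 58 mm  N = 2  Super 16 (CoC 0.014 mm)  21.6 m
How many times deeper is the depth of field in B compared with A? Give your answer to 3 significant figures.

Setup A: H = 62²/(1.2×0.013) + 62 ≈ 246472.3 mm; DoF = Df − Dn = 19762.7 − 17038.9 ≈ 2723.8 mm.
Setup B: H = 58²/(2×0.014) + 58 ≈ 120200.9 mm; DoF = Df − Dn = 26319.1 − 18315.9 ≈ 8003.2 mm.
Ratio = 8003.2 / 2723.8 ≈ 2.94.

2.94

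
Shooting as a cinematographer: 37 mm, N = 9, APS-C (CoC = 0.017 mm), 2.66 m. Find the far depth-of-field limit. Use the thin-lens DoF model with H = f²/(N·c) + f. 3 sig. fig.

3.76 m

Hyperfocal distance H = f²/(N·c) + f = 37²/(9 × 0.017) + 37 = 1369/0.153 + 37 ≈ 8984.7 mm ≈ 8.985 m.
Far limit Df = s·(H − f)/(H − s) = 2660 × (8984.7 − 37) / (8984.7 − 2660) = 2660 × 8947.7 / 6324.7 ≈ 3763.2 mm ≈ 3.76 m.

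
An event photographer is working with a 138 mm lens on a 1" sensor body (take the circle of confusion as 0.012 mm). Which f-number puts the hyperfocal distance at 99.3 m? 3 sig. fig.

f/16

Rearrange H = f²/(N·c) + f for N: N = f² / ((H − f)·c).
N = 138² / ((99300 − 138) × 0.012) = 19044 / 1190 ≈ 16.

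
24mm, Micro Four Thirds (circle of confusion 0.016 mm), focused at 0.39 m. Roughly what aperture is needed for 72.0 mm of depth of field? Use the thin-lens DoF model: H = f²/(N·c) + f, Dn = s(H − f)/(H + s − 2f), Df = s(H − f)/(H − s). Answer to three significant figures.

f/9

Write h = H − f = f²/(N·c). The thin-lens limits are Dn = s·h/(h + (s−f)) and Df = s·h/(h − (s−f)), so DoF = Df − Dn = 2·s·(s−f)·h / (h² − (s−f)²).
That is a quadratic in h: DoF·h² − 2·s·(s−f)·h − DoF·(s−f)² = 0 ⇒ h = (s−f)·(s + √(s² + DoF²)) / DoF = 366 × (390 + √(390² + 72²)) / 72 = 366 × (390 + 396.590) / 72 ≈ 3998.5 mm.
Then N = f²/(c·h) = 24² / (0.016 × 3998.5) = 576 / 63.976 ≈ 9.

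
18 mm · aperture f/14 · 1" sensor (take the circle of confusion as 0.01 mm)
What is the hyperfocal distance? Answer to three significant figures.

Hyperfocal distance H = f²/(N·c) + f = 18²/(14 × 0.01) + 18 = 324/0.14 + 18 ≈ 2332.3 mm ≈ 2.33 m.

2.33 m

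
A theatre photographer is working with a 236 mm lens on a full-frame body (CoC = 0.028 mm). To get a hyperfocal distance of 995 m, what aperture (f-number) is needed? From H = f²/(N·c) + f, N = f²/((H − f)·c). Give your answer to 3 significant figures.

f/2.00

Rearrange H = f²/(N·c) + f for N: N = f² / ((H − f)·c).
N = 236² / ((995000 − 236) × 0.028) = 55696 / 27853 ≈ 2.00.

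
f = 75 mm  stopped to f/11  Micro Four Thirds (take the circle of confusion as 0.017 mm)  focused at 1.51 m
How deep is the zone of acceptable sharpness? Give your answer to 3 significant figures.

Hyperfocal distance H = f²/(N·c) + f = 75²/(11 × 0.017) + 75 = 5625/0.187 + 75 ≈ 30155.2 mm ≈ 30.16 m.
Near limit Dn = s·(H − f)/(H + s − 2f) = 1510 × (30155.2 − 75) / (30155.2 + 1510 − 2 × 75) = 1510 × 30080.2 / 31515.2 ≈ 1441.24 mm.
Far limit Df = s·(H − f)/(H − s) = 1510 × (30155.2 − 75) / (30155.2 − 1510) = 1510 × 30080.2 / 28645.2 ≈ 1585.64 mm.
Depth of field = Df − Dn = 1585.64 − 1441.24 ≈ 144.40 mm.

144 mm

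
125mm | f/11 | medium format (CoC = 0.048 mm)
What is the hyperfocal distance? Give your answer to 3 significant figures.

Hyperfocal distance H = f²/(N·c) + f = 125²/(11 × 0.048) + 125 = 15625/0.528 + 125 ≈ 29717.8 mm ≈ 29.7 m.

29.7 m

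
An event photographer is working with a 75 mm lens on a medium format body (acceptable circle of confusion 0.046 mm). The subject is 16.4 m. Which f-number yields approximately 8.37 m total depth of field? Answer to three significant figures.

f/1.80

Write h = H − f = f²/(N·c). The thin-lens limits are Dn = s·h/(h + (s−f)) and Df = s·h/(h − (s−f)), so DoF = Df − Dn = 2·s·(s−f)·h / (h² − (s−f)²).
That is a quadratic in h: DoF·h² − 2·s·(s−f)·h − DoF·(s−f)² = 0 ⇒ h = (s−f)·(s + √(s² + DoF²)) / DoF = 16325 × (16400 + √(16400² + 8370²)) / 8370 = 16325 × (16400 + 18412.4) / 8370 ≈ 67899 mm.
Then N = f²/(c·h) = 75² / (0.046 × 67899) = 5625 / 3123.3 ≈ 1.80.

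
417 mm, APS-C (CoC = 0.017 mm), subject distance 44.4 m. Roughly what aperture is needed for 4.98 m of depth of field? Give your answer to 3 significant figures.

f/13

Write h = H − f = f²/(N·c). The thin-lens limits are Dn = s·h/(h + (s−f)) and Df = s·h/(h − (s−f)), so DoF = Df − Dn = 2·s·(s−f)·h / (h² − (s−f)²).
That is a quadratic in h: DoF·h² − 2·s·(s−f)·h − DoF·(s−f)² = 0 ⇒ h = (s−f)·(s + √(s² + DoF²)) / DoF = 43983 × (44400 + √(44400² + 4980²)) / 4980 = 43983 × (44400 + 44678.4) / 4980 ≈ 786734 mm.
Then N = f²/(c·h) = 417² / (0.017 × 786734) = 173889 / 13374 ≈ 13.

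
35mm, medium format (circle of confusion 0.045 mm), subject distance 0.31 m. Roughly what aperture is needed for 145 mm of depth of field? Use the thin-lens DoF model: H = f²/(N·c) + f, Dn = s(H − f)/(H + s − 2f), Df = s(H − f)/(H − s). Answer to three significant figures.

Write h = H − f = f²/(N·c). The thin-lens limits are Dn = s·h/(h + (s−f)) and Df = s·h/(h − (s−f)), so DoF = Df − Dn = 2·s·(s−f)·h / (h² − (s−f)²).
That is a quadratic in h: DoF·h² − 2·s·(s−f)·h − DoF·(s−f)² = 0 ⇒ h = (s−f)·(s + √(s² + DoF²)) / DoF = 275 × (310 + √(310² + 145²)) / 145 = 275 × (310 + 342.235) / 145 ≈ 1237.0 mm.
Then N = f²/(c·h) = 35² / (0.045 × 1237.0) = 1225 / 55.665 ≈ 22.

f/22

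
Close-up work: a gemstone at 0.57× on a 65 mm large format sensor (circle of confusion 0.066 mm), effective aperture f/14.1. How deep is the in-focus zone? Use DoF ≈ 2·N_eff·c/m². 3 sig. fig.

5.73 mm

At magnification m, DoF ≈ 2·N_eff·c/m² = 2 × 14.1 × 0.066 / 0.57² = 1.861 / 0.3249 ≈ 5.73 mm.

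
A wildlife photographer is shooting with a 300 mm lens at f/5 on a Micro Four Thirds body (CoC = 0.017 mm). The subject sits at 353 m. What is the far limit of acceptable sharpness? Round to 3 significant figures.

Hyperfocal distance H = f²/(N·c) + f = 300²/(5 × 0.017) + 300 = 90000/0.085 + 300 ≈ 1059123.5 mm ≈ 1059 m.
Far limit Df = s·(H − f)/(H − s) = 353000 × (1059123.5 − 300) / (1059123.5 − 353000) = 353000 × 1058823.5 / 706123.5 ≈ 529319 mm ≈ 529 m.

529 m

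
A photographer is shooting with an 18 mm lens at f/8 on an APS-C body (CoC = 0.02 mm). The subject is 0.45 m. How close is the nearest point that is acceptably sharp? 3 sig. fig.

371 mm

Hyperfocal distance H = f²/(N·c) + f = 18²/(8 × 0.02) + 18 = 324/0.16 + 18 ≈ 2043.0 mm ≈ 2.043 m.
Near limit Dn = s·(H − f)/(H + s − 2f) = 450 × (2043.0 − 18) / (2043.0 + 450 − 2 × 18) = 450 × 2025.0 / 2457.0 ≈ 370.88 mm.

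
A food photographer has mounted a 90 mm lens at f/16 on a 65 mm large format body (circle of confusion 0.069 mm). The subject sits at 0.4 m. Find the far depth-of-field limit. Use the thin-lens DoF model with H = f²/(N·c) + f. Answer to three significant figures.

Hyperfocal distance H = f²/(N·c) + f = 90²/(16 × 0.069) + 90 = 8100/1.104 + 90 ≈ 7427.0 mm ≈ 7.427 m.
Far limit Df = s·(H − f)/(H − s) = 400 × (7427.0 − 90) / (7427.0 − 400) = 400 × 7337.0 / 7027.0 ≈ 417.65 mm.

418 mm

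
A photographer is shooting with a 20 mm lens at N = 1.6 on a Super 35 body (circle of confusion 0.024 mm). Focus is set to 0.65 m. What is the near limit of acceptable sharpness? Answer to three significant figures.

Hyperfocal distance H = f²/(N·c) + f = 20²/(1.6 × 0.024) + 20 = 400/0.0384 + 20 ≈ 10436.7 mm ≈ 10.44 m.
Near limit Dn = s·(H − f)/(H + s − 2f) = 650 × (10436.7 − 20) / (10436.7 + 650 − 2 × 20) = 650 × 10416.7 / 11046.7 ≈ 612.93 mm ≈ 0.613 m.

0.613 m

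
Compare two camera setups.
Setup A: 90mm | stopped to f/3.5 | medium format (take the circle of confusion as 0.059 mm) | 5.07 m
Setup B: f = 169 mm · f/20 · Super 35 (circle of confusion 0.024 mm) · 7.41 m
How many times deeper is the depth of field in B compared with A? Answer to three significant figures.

Setup A: H = 90²/(3.5×0.059) + 90 ≈ 39315.2 mm; DoF = Df − Dn = 5807.3 − 4498.8 ≈ 1308.5 mm.
Setup B: H = 169²/(20×0.024) + 169 ≈ 59671.1 mm; DoF = Df − Dn = 8436.7 − 6606.1 ≈ 1830.6 mm.
Ratio = 1830.6 / 1308.5 ≈ 1.40.

1.40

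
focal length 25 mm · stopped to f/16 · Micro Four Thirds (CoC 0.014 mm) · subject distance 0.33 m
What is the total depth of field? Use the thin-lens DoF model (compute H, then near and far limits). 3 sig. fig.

73.0 mm

Hyperfocal distance H = f²/(N·c) + f = 25²/(16 × 0.014) + 25 = 625/0.224 + 25 ≈ 2815.2 mm ≈ 2.815 m.
Near limit Dn = s·(H − f)/(H + s − 2f) = 330 × (2815.2 − 25) / (2815.2 + 330 − 2 × 25) = 330 × 2790.2 / 3095.2 ≈ 297.482 mm.
Far limit Df = s·(H − f)/(H − s) = 330 × (2815.2 − 25) / (2815.2 − 330) = 330 × 2790.2 / 2485.2 ≈ 370.500 mm.
Depth of field = Df − Dn = 370.500 − 297.482 ≈ 73.018 mm.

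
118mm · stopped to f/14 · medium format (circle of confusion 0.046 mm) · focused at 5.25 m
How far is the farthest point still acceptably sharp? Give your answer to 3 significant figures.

Hyperfocal distance H = f²/(N·c) + f = 118²/(14 × 0.046) + 118 = 13924/0.644 + 118 ≈ 21739.1 mm ≈ 21.74 m.
Far limit Df = s·(H − f)/(H − s) = 5250 × (21739.1 − 118) / (21739.1 − 5250) = 5250 × 21621.1 / 16489.1 ≈ 6884.0 mm ≈ 6.88 m.

6.88 m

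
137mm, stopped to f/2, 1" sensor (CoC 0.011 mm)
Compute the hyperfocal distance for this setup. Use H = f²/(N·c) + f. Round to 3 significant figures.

853 m

Hyperfocal distance H = f²/(N·c) + f = 137²/(2 × 0.011) + 137 = 18769/0.022 + 137 ≈ 853273.4 mm ≈ 853 m.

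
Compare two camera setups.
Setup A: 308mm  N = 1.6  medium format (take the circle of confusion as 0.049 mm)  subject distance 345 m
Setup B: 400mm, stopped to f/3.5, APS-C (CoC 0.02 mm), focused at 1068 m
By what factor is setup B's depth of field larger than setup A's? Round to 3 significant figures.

5.97

Setup A: H = 308²/(1.6×0.049) + 308 ≈ 1210308.0 mm; DoF = Df − Dn = 482429 − 268510 ≈ 213919 mm.
Setup B: H = 400²/(3.5×0.02) + 400 ≈ 2286114.3 mm; DoF = Df − Dn = 2004034 − 727979 ≈ 1276055 mm.
Ratio = 1276055 / 213919 ≈ 5.97.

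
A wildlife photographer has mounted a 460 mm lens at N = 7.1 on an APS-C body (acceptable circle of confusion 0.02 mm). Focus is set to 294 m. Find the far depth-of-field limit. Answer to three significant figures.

Hyperfocal distance H = f²/(N·c) + f = 460²/(7.1 × 0.02) + 460 = 211600/0.142 + 460 ≈ 1490600.8 mm ≈ 1491 m.
Far limit Df = s·(H − f)/(H − s) = 294000 × (1490600.8 − 460) / (1490600.8 − 294000) = 294000 × 1490140.8 / 1196600.8 ≈ 366122 mm ≈ 366 m.

366 m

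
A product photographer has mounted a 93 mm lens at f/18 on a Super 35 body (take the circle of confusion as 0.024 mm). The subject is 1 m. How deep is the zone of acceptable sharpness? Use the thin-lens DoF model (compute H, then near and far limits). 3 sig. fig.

90.8 mm

Hyperfocal distance H = f²/(N·c) + f = 93²/(18 × 0.024) + 93 = 8649/0.432 + 93 ≈ 20113.8 mm ≈ 20.11 m.
Near limit Dn = s·(H − f)/(H + s − 2f) = 1000 × (20113.8 − 93) / (20113.8 + 1000 − 2 × 93) = 1000 × 20020.8 / 20927.8 ≈ 956.661 mm.
Far limit Df = s·(H − f)/(H − s) = 1000 × (20113.8 − 93) / (20113.8 − 1000) = 1000 × 20020.8 / 19113.8 ≈ 1047.453 mm.
Depth of field = Df − Dn = 1047.453 − 956.661 ≈ 90.792 mm.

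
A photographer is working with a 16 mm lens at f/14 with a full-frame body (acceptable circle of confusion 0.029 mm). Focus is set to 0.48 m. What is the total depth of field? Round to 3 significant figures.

Hyperfocal distance H = f²/(N·c) + f = 16²/(14 × 0.029) + 16 = 256/0.406 + 16 ≈ 646.5 mm ≈ 0.647 m.
Near limit Dn = s·(H − f)/(H + s − 2f) = 480 × (646.5 − 16) / (646.5 + 480 − 2 × 16) = 480 × 630.5 / 1094.5 ≈ 276.5 mm.
Far limit Df = s·(H − f)/(H − s) = 480 × (646.5 − 16) / (646.5 − 480) = 480 × 630.5 / 166.5 ≈ 1817.3 mm.
Depth of field = Df − Dn = 1817.3 − 276.5 ≈ 1540.8 mm ≈ 1.54 m.

1.54 m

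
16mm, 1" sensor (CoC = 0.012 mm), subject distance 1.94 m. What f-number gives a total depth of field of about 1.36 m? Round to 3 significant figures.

f/3.50

Write h = H − f = f²/(N·c). The thin-lens limits are Dn = s·h/(h + (s−f)) and Df = s·h/(h − (s−f)), so DoF = Df − Dn = 2·s·(s−f)·h / (h² − (s−f)²).
That is a quadratic in h: DoF·h² − 2·s·(s−f)·h − DoF·(s−f)² = 0 ⇒ h = (s−f)·(s + √(s² + DoF²)) / DoF = 1924 × (1940 + √(1940² + 1360²)) / 1360 = 1924 × (1940 + 2369.22) / 1360 ≈ 6096.3 mm.
Then N = f²/(c·h) = 16² / (0.012 × 6096.3) = 256 / 73.155 ≈ 3.50.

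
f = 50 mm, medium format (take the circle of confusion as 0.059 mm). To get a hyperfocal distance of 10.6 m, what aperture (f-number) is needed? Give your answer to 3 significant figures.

Rearrange H = f²/(N·c) + f for N: N = f² / ((H − f)·c).
N = 50² / ((10600 − 50) × 0.059) = 2500 / 622.4 ≈ 4.02.

f/4.02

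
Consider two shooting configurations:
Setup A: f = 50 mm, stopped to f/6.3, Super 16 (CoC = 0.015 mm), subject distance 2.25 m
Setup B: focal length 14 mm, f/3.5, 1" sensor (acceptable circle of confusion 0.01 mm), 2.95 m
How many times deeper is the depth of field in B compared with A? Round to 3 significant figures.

Setup A: H = 50²/(6.3×0.015) + 50 ≈ 26505.0 mm; DoF = Df − Dn = 2454.08 − 2077.26 ≈ 376.82 mm.
Setup B: H = 14²/(3.5×0.01) + 14 ≈ 5614.0 mm; DoF = Df − Dn = 6201.2 − 1935.3 ≈ 4265.9 mm.
Ratio = 4265.9 / 376.82 ≈ 11.3.

11.3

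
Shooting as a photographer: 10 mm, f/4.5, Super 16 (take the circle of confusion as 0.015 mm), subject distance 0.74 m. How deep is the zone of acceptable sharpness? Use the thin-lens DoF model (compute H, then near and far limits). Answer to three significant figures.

Hyperfocal distance H = f²/(N·c) + f = 10²/(4.5 × 0.015) + 10 = 100/0.0675 + 10 ≈ 1491.5 mm ≈ 1.491 m.
Near limit Dn = s·(H − f)/(H + s − 2f) = 740 × (1491.5 − 10) / (1491.5 + 740 − 2 × 10) = 740 × 1481.5 / 2211.5 ≈ 495.73 mm.
Far limit Df = s·(H − f)/(H − s) = 740 × (1491.5 − 10) / (1491.5 − 740) = 740 × 1481.5 / 751.5 ≈ 1458.85 mm.
Depth of field = Df − Dn = 1458.85 − 495.73 ≈ 963.12 mm ≈ 0.963 m.

0.963 m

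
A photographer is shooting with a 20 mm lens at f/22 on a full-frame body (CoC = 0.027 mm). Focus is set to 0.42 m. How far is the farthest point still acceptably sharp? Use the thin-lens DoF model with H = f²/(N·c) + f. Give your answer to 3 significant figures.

Hyperfocal distance H = f²/(N·c) + f = 20²/(22 × 0.027) + 20 = 400/0.594 + 20 ≈ 693.4 mm ≈ 0.693 m.
Far limit Df = s·(H − f)/(H − s) = 420 × (693.4 − 20) / (693.4 − 420) = 420 × 673.4 / 273.4 ≈ 1034.5 mm ≈ 1.03 m.

1.03 m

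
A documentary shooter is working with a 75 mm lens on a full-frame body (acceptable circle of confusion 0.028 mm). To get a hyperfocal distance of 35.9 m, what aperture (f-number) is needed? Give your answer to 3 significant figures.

f/5.61

Rearrange H = f²/(N·c) + f for N: N = f² / ((H − f)·c).
N = 75² / ((35900 − 75) × 0.028) = 5625 / 1003 ≈ 5.61.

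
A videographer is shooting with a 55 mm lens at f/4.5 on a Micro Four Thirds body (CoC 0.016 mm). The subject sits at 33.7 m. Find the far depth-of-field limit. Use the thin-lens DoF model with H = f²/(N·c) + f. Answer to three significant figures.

169 m

Hyperfocal distance H = f²/(N·c) + f = 55²/(4.5 × 0.016) + 55 = 3025/0.072 + 55 ≈ 42068.9 mm ≈ 42.07 m.
Far limit Df = s·(H − f)/(H − s) = 33700 × (42068.9 − 55) / (42068.9 − 33700) = 33700 × 42013.9 / 8368.9 ≈ 169182 mm ≈ 169 m.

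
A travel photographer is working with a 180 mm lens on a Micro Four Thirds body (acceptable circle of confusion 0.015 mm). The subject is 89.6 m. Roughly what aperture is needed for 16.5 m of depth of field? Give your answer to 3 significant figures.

Write h = H − f = f²/(N·c). The thin-lens limits are Dn = s·h/(h + (s−f)) and Df = s·h/(h − (s−f)), so DoF = Df − Dn = 2·s·(s−f)·h / (h² − (s−f)²).
That is a quadratic in h: DoF·h² − 2·s·(s−f)·h − DoF·(s−f)² = 0 ⇒ h = (s−f)·(s + √(s² + DoF²)) / DoF = 89420 × (89600 + √(89600² + 16500²)) / 16500 = 89420 × (89600 + 91106.6) / 16500 ≈ 979320 mm.
Then N = f²/(c·h) = 180² / (0.015 × 979320) = 32400 / 14690 ≈ 2.21.

f/2.21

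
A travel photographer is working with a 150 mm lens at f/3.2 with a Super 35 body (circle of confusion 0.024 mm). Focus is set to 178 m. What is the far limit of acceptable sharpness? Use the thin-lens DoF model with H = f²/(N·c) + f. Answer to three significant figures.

453 m

Hyperfocal distance H = f²/(N·c) + f = 150²/(3.2 × 0.024) + 150 = 22500/0.0768 + 150 ≈ 293118.8 mm ≈ 293.1 m.
Far limit Df = s·(H − f)/(H − s) = 178000 × (293118.8 − 150) / (293118.8 − 178000) = 178000 × 292968.8 / 115118.8 ≈ 452997 mm ≈ 453 m.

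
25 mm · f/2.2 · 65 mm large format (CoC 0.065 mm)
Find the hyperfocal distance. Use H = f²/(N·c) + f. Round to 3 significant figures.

4.40 m

Hyperfocal distance H = f²/(N·c) + f = 25²/(2.2 × 0.065) + 25 = 625/0.143 + 25 ≈ 4395.6 mm ≈ 4.40 m.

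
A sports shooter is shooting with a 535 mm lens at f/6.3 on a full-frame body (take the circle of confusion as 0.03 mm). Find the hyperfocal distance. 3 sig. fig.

1510 m

Hyperfocal distance H = f²/(N·c) + f = 535²/(6.3 × 0.03) + 535 = 286225/0.189 + 535 ≈ 1514953.0 mm ≈ 1510 m.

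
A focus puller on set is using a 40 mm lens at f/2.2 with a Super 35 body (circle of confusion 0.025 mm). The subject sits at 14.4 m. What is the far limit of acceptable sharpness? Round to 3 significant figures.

Hyperfocal distance H = f²/(N·c) + f = 40²/(2.2 × 0.025) + 40 = 1600/0.055 + 40 ≈ 29130.9 mm ≈ 29.13 m.
Far limit Df = s·(H − f)/(H − s) = 14400 × (29130.9 − 40) / (29130.9 − 14400) = 14400 × 29090.9 / 14730.9 ≈ 28437 mm ≈ 28.4 m.

28.4 m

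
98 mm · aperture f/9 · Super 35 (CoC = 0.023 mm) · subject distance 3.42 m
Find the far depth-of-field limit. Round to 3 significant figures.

Hyperfocal distance H = f²/(N·c) + f = 98²/(9 × 0.023) + 98 = 9604/0.207 + 98 ≈ 46494.1 mm ≈ 46.49 m.
Far limit Df = s·(H − f)/(H − s) = 3420 × (46494.1 − 98) / (46494.1 − 3420) = 3420 × 46396.1 / 43074.1 ≈ 3683.8 mm ≈ 3.68 m.

3.68 m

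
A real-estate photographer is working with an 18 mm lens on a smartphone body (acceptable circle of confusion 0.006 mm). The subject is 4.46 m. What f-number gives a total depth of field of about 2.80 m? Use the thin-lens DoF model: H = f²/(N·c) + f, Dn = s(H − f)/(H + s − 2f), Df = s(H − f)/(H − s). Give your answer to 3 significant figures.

f/3.50

Write h = H − f = f²/(N·c). The thin-lens limits are Dn = s·h/(h + (s−f)) and Df = s·h/(h − (s−f)), so DoF = Df − Dn = 2·s·(s−f)·h / (h² − (s−f)²).
That is a quadratic in h: DoF·h² − 2·s·(s−f)·h − DoF·(s−f)² = 0 ⇒ h = (s−f)·(s + √(s² + DoF²)) / DoF = 4442 × (4460 + √(4460² + 2800²)) / 2800 = 4442 × (4460 + 5266.08) / 2800 ≈ 15430 mm.
Then N = f²/(c·h) = 18² / (0.006 × 15430) = 324 / 92.578 ≈ 3.50.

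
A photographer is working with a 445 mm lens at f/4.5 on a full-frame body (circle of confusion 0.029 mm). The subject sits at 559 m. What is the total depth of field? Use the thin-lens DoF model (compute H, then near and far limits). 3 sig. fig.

Hyperfocal distance H = f²/(N·c) + f = 445²/(4.5 × 0.029) + 445 = 198025/0.1305 + 445 ≈ 1517878.0 mm ≈ 1518 m.
Near limit Dn = s·(H − f)/(H + s − 2f) = 559000 × (1517878.0 − 445) / (1517878.0 + 559000 − 2 × 445) = 559000 × 1517433.0 / 2075988.0 ≈ 408598 mm.
Far limit Df = s·(H − f)/(H − s) = 559000 × (1517878.0 − 445) / (1517878.0 − 559000) = 559000 × 1517433.0 / 958878.0 ≈ 884623 mm.
Depth of field = Df − Dn = 884623 − 408598 ≈ 476025 mm ≈ 476 m.

476 m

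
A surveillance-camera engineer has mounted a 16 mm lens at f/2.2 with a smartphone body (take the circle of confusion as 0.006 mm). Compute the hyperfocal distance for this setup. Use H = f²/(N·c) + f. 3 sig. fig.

Hyperfocal distance H = f²/(N·c) + f = 16²/(2.2 × 0.006) + 16 = 256/0.0132 + 16 ≈ 19409.9 mm ≈ 19.4 m.

19.4 m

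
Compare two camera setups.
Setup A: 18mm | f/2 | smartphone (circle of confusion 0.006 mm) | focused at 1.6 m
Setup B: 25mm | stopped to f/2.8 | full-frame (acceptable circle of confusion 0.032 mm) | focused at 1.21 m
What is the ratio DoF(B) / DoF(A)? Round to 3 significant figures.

2.25

Setup A: H = 18²/(2×0.006) + 18 ≈ 27018.0 mm; DoF = Df − Dn = 1699.58 − 1511.44 ≈ 188.14 mm.
Setup B: H = 25²/(2.8×0.032) + 25 ≈ 7000.4 mm; DoF = Df − Dn = 1457.62 − 1034.29 ≈ 423.33 mm.
Ratio = 423.33 / 188.14 ≈ 2.25.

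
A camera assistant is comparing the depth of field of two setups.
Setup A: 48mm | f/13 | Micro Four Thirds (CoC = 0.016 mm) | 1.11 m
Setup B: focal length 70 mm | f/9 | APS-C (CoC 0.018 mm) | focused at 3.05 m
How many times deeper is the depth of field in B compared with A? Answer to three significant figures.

Setup A: H = 48²/(13×0.016) + 48 ≈ 11124.9 mm; DoF = Df − Dn = 1227.71 − 1012.89 ≈ 214.82 mm.
Setup B: H = 70²/(9×0.018) + 70 ≈ 30316.9 mm; DoF = Df − Dn = 3383.33 − 2776.46 ≈ 606.87 mm.
Ratio = 606.87 / 214.82 ≈ 2.83.

2.83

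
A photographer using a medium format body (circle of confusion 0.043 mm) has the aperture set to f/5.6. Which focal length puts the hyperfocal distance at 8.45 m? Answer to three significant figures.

45.0 mm

From H = f²/(N·c) + f, with f ≪ H: f ≈ √(H·N·c) = √(8450 × 5.6 × 0.043) = √2034.8 ≈ 45.11 mm.
Exact: f² + N·c·f − N·c·H = 0 ⇒ f = (−N·c + √((N·c)² + 4·N·c·H))/2 = (−0.2408 + √8139.1)/2 ≈ 44.988 mm ≈ 45.0 mm.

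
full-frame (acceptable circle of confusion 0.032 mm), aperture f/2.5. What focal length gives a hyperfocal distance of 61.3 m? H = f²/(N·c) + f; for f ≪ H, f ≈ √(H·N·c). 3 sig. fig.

70.0 mm

From H = f²/(N·c) + f, with f ≪ H: f ≈ √(H·N·c) = √(61300 × 2.5 × 0.032) = √4904.0 ≈ 70.03 mm.
The +f correction barely moves this — solving exactly, f² + N·c·f − N·c·H = 0 ⇒ f = (−N·c + √((N·c)² + 4·N·c·H))/2 = (−0.08 + √19616)/2 ≈ 69.989 mm, so f ≈ 70.0 mm.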